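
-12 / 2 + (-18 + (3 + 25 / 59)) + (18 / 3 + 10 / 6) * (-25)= -37567 / 177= -212.24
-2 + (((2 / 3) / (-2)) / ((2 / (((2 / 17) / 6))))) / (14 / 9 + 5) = -4013 / 2006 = -2.00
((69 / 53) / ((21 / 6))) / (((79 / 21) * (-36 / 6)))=-69 / 4187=-0.02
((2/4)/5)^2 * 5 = 1/20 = 0.05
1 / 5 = 0.20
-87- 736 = -823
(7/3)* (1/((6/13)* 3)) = 91/54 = 1.69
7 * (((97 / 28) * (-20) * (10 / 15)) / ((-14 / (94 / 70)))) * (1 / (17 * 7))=4559 / 17493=0.26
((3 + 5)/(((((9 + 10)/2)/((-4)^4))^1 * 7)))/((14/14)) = 4096/133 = 30.80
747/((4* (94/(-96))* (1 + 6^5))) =-0.02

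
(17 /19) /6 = 17 /114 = 0.15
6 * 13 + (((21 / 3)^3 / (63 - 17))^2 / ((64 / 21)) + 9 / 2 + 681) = 105866853 / 135424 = 781.74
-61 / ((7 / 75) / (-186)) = 121564.29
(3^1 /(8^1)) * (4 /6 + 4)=7 /4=1.75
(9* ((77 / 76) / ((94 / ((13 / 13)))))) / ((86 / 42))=14553 / 307192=0.05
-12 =-12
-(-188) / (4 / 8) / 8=47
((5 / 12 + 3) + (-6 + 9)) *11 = 847 / 12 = 70.58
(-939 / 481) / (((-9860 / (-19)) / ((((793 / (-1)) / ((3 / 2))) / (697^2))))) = 362767 / 88616419690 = 0.00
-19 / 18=-1.06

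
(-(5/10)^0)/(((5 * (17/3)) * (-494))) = 3/41990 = 0.00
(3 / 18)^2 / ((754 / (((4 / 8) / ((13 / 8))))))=1 / 88218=0.00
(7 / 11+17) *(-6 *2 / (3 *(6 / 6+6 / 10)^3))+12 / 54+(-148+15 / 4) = -1021685 / 6336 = -161.25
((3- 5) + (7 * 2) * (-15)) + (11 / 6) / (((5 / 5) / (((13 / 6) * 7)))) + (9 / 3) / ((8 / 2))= -1651 / 9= -183.44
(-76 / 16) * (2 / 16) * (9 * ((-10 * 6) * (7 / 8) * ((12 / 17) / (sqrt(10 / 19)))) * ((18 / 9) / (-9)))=-1197 * sqrt(190) / 272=-60.66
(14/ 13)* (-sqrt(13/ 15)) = -14* sqrt(195)/ 195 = -1.00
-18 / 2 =-9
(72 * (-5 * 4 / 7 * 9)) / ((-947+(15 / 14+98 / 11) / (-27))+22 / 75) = 192456000 / 98448583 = 1.95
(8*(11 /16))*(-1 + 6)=55 /2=27.50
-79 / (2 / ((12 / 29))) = -474 / 29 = -16.34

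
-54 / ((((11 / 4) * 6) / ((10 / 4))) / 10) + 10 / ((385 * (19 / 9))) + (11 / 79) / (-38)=-81.81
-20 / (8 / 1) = -5 / 2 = -2.50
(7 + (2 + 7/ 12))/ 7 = 115/ 84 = 1.37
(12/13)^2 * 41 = 5904/169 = 34.93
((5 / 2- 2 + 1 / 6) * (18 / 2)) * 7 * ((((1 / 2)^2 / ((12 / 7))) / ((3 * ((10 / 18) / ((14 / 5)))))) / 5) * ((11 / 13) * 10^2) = 11319 / 65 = 174.14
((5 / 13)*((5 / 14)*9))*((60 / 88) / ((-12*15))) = -0.00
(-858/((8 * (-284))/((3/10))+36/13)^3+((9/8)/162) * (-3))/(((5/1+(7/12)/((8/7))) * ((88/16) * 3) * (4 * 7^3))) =-804319364814041/4816064538110824631094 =-0.00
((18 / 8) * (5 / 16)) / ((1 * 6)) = 15 / 128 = 0.12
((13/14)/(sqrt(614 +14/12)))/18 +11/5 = 13*sqrt(22146)/930132 +11/5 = 2.20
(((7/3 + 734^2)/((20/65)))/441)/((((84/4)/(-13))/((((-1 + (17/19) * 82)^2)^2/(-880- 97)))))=976366236444091796875/14149728204444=69002472.86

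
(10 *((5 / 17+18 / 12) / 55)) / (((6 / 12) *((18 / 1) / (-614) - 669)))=-18727 / 19204152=-0.00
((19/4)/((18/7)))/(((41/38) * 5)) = 2527/7380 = 0.34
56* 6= 336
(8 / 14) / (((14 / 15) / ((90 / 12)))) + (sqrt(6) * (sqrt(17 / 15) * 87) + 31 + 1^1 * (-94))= 168.46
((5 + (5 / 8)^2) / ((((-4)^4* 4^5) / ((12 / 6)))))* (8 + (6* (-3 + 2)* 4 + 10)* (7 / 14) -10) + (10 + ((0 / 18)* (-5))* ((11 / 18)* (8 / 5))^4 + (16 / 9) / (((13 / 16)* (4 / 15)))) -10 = 8.20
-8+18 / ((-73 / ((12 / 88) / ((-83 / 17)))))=-532733 / 66649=-7.99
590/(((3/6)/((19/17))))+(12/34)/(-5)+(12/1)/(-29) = 3249706/2465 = 1318.34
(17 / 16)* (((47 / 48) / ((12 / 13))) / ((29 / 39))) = 135031 / 89088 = 1.52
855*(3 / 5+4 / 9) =893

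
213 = 213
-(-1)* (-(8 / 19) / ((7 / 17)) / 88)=-17 / 1463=-0.01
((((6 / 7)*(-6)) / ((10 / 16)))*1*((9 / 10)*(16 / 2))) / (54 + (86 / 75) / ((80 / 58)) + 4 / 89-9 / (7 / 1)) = -1.11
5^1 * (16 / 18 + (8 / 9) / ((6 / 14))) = 400 / 27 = 14.81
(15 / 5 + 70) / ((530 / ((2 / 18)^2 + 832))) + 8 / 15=115.13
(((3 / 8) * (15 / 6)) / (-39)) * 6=-15 / 104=-0.14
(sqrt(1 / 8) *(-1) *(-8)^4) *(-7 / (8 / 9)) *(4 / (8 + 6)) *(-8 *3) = -55296 *sqrt(2) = -78200.35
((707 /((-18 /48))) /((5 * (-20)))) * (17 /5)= 24038 /375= 64.10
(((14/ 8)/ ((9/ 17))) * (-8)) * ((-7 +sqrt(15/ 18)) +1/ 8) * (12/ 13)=6545/ 39 - 476 * sqrt(30)/ 117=145.54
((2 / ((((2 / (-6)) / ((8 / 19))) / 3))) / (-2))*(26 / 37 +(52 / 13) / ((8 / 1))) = 3204 / 703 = 4.56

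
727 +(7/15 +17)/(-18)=98014/135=726.03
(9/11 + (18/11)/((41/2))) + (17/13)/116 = 618407/680108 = 0.91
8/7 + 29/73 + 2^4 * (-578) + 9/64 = -9246.32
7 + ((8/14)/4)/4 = 197/28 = 7.04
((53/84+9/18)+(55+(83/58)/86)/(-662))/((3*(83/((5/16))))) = 363304735/276263213184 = 0.00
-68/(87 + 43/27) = -459/598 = -0.77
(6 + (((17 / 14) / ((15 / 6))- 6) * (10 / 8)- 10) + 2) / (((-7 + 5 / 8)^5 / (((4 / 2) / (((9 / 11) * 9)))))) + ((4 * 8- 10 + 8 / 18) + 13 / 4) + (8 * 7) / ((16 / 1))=7615112149189 / 260839089756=29.19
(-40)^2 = 1600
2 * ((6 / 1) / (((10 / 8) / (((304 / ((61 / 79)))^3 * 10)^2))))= 3575166501003246147.00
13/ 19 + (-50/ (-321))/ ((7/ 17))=45361/ 42693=1.06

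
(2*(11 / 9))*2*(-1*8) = -352 / 9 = -39.11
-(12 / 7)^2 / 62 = -72 / 1519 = -0.05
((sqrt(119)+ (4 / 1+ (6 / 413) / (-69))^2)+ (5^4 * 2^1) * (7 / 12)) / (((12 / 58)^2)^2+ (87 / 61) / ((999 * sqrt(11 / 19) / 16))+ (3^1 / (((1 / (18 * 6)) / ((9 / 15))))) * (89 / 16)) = -126807294504192863322742481308800 * sqrt(209) / 95824069940261753758635846874414745291- 1885975399730092780800 * sqrt(24871) / 1061986112070969419464113524291+ 982091194650880714981443060 * sqrt(119) / 1061986112070969419464113524291+ 66032848237517611365612953615157571410 / 95824069940261753758635846874414745291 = 0.70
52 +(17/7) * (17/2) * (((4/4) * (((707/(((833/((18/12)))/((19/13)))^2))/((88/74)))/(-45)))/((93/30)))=115120185471/2213875664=52.00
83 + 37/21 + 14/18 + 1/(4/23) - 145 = -13535/252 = -53.71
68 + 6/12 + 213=281.50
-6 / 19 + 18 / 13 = 264 / 247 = 1.07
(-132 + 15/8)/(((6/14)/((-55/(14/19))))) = 362615/16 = 22663.44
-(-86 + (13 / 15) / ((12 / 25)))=3031 / 36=84.19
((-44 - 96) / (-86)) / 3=70 / 129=0.54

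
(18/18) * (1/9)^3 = 1/729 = 0.00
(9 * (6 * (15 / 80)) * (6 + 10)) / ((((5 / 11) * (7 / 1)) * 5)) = 1782 / 175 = 10.18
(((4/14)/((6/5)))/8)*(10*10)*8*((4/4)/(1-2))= -500/21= -23.81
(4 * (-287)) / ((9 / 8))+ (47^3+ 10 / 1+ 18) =925475 / 9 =102830.56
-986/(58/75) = -1275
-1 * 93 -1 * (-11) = -82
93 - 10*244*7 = -16987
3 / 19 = 0.16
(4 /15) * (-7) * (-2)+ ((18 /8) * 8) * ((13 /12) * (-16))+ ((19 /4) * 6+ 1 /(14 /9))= -29308 /105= -279.12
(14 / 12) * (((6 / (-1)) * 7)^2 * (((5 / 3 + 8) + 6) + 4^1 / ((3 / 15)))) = 73402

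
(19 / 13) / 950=1 / 650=0.00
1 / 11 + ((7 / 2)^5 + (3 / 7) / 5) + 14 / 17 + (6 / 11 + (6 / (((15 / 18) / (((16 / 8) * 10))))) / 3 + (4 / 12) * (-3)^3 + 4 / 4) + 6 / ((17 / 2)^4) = 583189645671 / 1028978720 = 566.77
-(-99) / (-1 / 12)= -1188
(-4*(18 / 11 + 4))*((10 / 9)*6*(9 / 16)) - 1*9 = -1029 / 11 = -93.55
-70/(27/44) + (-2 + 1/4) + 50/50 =-12401/108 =-114.82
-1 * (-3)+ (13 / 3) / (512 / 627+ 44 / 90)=77589 / 12278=6.32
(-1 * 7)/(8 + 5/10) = -0.82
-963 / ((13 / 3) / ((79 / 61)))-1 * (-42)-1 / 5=-246.01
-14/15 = -0.93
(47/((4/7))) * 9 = 740.25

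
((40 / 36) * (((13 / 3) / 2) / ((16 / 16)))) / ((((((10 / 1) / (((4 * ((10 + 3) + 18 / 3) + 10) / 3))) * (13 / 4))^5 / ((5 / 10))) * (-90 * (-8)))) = 4704270176 / 5270307778125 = 0.00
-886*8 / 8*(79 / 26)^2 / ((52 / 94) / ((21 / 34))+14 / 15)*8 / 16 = -13644105405 / 6101576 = -2236.16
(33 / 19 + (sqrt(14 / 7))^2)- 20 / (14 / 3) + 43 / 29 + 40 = 157882 / 3857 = 40.93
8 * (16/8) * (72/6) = 192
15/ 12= 5/ 4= 1.25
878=878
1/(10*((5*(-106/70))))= -7/530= -0.01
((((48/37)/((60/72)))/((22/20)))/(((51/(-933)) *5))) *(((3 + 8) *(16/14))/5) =-1433088/110075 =-13.02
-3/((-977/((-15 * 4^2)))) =-720/977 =-0.74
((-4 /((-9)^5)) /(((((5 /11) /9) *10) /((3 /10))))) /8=11 /2187000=0.00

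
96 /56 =12 /7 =1.71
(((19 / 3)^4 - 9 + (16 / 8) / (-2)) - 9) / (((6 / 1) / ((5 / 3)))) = 441.64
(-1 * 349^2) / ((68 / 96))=-2923224 / 17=-171954.35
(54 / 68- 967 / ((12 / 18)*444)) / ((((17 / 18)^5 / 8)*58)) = -11755947312 / 25899611537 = -0.45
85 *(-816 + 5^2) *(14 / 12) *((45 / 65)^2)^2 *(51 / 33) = -17498110455 / 628342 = -27848.07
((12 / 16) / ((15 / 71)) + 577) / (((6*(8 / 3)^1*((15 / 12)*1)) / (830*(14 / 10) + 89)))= 14525361 / 400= 36313.40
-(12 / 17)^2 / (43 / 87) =-12528 / 12427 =-1.01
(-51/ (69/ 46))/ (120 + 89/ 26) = -884/ 3209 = -0.28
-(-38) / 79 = 38 / 79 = 0.48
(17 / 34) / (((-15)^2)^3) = 1 / 22781250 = 0.00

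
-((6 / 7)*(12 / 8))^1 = -1.29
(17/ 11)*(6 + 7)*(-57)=-12597/ 11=-1145.18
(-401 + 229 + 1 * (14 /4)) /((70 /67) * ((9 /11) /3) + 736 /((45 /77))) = -11176605 /83553428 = -0.13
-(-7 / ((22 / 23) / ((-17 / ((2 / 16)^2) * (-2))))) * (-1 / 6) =-87584 / 33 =-2654.06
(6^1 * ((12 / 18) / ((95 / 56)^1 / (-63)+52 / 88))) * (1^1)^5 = 155232 / 21887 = 7.09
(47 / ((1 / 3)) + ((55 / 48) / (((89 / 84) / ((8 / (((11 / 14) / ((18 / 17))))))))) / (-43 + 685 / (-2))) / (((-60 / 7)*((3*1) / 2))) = -127901249 / 11665230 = -10.96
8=8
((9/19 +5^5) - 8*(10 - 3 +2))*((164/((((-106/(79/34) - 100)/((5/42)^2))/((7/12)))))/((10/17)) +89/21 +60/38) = 496561394917/28032372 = 17713.86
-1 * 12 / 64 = -3 / 16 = -0.19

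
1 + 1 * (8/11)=19/11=1.73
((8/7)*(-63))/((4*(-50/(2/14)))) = 9/175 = 0.05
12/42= 2/7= 0.29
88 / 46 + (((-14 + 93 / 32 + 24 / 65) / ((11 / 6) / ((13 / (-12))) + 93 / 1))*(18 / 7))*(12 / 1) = -6540727 / 3822140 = -1.71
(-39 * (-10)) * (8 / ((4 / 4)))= 3120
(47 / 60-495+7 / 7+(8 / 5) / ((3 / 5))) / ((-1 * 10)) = 9811 / 200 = 49.06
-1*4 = -4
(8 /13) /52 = 2 /169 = 0.01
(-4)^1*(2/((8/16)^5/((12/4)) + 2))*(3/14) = -1152/1351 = -0.85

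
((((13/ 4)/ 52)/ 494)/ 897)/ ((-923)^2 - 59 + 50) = 1/ 6040017384960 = 0.00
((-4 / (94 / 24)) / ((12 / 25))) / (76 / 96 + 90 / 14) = -16800 / 57011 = -0.29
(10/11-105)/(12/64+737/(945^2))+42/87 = -474031928482/858386573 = -552.24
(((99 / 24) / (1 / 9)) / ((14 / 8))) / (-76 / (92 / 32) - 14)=-0.52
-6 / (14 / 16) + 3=-27 / 7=-3.86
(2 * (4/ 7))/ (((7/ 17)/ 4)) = 544/ 49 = 11.10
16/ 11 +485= 5351/ 11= 486.45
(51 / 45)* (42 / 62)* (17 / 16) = 2023 / 2480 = 0.82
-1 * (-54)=54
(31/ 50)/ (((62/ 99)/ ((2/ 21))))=33/ 350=0.09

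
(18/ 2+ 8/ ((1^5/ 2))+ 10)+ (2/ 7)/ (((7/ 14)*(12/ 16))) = 751/ 21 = 35.76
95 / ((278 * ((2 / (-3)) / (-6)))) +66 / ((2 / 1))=10029 / 278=36.08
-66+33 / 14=-63.64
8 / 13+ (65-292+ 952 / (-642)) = -950891 / 4173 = -227.87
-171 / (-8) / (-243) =-19 / 216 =-0.09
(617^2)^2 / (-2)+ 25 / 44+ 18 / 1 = -3188330523045 / 44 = -72462057341.93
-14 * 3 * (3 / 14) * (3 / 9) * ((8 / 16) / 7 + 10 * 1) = -423 / 14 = -30.21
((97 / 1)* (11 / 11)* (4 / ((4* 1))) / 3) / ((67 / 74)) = 7178 / 201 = 35.71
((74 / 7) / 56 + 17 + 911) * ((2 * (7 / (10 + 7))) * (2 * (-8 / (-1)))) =1455400 / 119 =12230.25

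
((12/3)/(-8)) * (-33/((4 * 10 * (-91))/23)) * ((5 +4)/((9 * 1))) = -759/7280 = -0.10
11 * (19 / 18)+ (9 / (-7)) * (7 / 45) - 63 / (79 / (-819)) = 4724863 / 7110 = 664.54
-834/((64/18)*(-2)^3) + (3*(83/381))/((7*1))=3347041/113792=29.41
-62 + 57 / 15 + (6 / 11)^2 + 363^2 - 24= 131687.10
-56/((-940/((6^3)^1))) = 3024/235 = 12.87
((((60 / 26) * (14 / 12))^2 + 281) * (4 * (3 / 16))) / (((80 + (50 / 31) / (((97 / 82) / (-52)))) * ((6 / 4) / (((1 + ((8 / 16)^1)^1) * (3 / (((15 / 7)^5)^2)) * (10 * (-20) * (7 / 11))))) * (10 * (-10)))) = 48274124890035919 / 1086286317187500000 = 0.04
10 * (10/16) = 25/4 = 6.25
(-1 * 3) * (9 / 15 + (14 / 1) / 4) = -123 / 10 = -12.30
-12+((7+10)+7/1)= 12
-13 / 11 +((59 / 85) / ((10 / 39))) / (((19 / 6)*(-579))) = -20285486 / 17143225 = -1.18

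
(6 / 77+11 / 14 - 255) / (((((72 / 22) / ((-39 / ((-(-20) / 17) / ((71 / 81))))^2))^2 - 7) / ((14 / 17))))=1535089798816070027531 / 51343440574603700767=29.90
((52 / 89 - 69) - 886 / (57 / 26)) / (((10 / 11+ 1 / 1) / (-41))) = 1081171927 / 106533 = 10148.70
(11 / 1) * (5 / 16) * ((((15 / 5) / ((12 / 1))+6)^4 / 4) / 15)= 4296875 / 49152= 87.42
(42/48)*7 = 49/8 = 6.12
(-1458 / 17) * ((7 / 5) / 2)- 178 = -20233 / 85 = -238.04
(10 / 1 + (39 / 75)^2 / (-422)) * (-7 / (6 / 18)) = -55383951 / 263750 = -209.99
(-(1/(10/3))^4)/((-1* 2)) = 0.00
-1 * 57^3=-185193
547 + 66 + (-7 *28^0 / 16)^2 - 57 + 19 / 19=142641 / 256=557.19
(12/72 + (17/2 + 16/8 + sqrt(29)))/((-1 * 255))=-32/765-sqrt(29)/255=-0.06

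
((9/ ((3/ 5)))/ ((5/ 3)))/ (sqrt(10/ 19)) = 9 * sqrt(190)/ 10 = 12.41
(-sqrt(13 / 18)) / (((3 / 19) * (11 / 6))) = -19 * sqrt(26) / 33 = -2.94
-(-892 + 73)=819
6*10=60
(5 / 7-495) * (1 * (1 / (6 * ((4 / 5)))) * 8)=-17300 / 21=-823.81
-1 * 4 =-4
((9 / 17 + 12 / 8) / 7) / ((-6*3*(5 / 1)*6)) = -23 / 42840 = -0.00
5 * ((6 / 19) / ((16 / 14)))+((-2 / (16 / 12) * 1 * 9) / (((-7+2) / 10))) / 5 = 6.78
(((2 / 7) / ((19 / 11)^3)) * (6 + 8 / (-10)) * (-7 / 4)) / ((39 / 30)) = -2662 / 6859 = -0.39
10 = 10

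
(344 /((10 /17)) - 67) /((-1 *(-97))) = 2589 /485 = 5.34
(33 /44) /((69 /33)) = 33 /92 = 0.36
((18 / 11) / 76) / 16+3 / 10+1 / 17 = 204749 / 568480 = 0.36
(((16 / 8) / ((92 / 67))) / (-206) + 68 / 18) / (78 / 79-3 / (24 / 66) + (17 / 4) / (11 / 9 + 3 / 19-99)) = -424083979007 / 821713216248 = -0.52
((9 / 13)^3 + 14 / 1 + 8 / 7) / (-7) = -2.21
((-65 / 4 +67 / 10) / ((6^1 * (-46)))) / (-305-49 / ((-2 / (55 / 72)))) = -573 / 4740875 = -0.00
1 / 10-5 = -49 / 10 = -4.90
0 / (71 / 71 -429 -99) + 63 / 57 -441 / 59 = -7140 / 1121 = -6.37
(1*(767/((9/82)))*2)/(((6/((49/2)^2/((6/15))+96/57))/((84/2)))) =16755559093/114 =146978588.54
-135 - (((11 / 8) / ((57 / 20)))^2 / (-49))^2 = -54745119296785 / 405519334416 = -135.00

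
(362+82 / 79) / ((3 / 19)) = 181640 / 79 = 2299.24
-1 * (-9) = 9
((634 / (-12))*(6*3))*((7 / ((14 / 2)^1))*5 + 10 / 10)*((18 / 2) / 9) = -5706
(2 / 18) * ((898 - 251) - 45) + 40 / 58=17638 / 261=67.58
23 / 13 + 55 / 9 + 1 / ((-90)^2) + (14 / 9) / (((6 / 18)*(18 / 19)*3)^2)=9110867 / 947700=9.61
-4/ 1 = -4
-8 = -8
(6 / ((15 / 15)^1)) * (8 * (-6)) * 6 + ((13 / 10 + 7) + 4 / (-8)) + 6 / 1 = -8571 / 5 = -1714.20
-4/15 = -0.27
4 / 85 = 0.05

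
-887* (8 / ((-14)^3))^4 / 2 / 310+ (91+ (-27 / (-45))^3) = 19569476226537273 / 214539951615500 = 91.22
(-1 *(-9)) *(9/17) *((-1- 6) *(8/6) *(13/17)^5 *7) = -1964882556/24137569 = -81.40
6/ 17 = 0.35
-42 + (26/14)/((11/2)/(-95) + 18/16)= -228554/5677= -40.26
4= 4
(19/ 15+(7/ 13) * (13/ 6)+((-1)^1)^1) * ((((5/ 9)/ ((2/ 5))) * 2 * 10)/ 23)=1075/ 621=1.73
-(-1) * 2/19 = 2/19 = 0.11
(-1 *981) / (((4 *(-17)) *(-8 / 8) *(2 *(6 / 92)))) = -7521 / 68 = -110.60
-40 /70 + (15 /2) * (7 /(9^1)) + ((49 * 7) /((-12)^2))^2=1587319 /145152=10.94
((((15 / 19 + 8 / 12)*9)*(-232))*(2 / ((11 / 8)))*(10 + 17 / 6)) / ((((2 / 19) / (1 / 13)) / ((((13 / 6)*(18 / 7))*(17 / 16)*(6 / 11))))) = -1473084 / 11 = -133916.73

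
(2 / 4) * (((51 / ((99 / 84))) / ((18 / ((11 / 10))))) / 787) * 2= 119 / 35415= 0.00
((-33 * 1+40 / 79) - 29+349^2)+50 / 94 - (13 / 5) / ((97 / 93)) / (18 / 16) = 657678237998 / 5402415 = 121737.82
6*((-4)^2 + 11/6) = 107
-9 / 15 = -3 / 5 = -0.60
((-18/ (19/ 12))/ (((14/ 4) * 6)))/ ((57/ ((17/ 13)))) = -408/ 32851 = -0.01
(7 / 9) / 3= 7 / 27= 0.26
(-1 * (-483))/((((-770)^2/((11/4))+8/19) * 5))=9177/20482040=0.00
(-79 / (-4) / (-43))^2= 6241 / 29584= 0.21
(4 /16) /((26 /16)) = 2 /13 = 0.15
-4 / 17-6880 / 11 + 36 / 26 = -1517686 / 2431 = -624.31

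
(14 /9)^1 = 14 /9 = 1.56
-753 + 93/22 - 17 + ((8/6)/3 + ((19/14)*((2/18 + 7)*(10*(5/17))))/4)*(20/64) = -11991743/15708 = -763.42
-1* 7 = -7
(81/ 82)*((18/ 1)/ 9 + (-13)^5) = -30074571/ 82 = -366763.06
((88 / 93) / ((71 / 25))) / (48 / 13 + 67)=28600 / 6068157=0.00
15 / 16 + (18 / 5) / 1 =363 / 80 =4.54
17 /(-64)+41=2607 /64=40.73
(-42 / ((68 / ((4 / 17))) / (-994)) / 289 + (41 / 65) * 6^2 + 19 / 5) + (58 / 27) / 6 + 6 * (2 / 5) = 29.77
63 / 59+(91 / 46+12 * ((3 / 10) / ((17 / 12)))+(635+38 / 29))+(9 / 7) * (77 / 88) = 17207309929 / 26760040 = 643.02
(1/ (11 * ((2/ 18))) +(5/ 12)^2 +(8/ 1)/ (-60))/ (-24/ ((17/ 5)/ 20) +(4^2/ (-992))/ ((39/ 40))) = -0.01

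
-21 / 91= -3 / 13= -0.23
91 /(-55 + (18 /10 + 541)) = 455 /2439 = 0.19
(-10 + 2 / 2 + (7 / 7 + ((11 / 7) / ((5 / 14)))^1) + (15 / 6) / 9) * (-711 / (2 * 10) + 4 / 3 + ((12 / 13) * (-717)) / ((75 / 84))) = 69560947 / 27000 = 2576.33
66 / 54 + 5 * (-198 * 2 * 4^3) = -1140469 / 9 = -126718.78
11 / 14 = 0.79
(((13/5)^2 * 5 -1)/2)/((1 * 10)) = 1.64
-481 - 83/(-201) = -96598/201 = -480.59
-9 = -9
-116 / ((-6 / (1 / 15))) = 58 / 45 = 1.29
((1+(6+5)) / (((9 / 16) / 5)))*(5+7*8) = 19520 / 3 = 6506.67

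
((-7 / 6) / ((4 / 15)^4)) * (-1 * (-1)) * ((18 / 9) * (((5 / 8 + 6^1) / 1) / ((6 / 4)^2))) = -695625 / 512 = -1358.64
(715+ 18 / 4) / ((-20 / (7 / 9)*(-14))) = 1439 / 720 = 2.00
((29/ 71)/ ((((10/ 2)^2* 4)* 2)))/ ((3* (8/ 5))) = 29/ 68160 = 0.00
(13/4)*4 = 13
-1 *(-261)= 261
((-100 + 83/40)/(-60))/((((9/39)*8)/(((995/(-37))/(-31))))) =0.77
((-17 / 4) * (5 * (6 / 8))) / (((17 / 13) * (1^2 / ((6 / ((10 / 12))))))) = -351 / 4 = -87.75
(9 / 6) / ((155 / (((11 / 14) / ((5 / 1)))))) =33 / 21700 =0.00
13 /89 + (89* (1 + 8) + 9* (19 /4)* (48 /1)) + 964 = 339726 /89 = 3817.15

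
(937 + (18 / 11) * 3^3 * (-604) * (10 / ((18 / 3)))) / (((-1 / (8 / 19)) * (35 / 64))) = 1843712 / 55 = 33522.04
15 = 15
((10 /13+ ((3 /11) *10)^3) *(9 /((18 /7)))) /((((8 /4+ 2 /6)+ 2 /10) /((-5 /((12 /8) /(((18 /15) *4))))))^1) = -153010200 /328757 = -465.42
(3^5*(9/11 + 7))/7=20898/77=271.40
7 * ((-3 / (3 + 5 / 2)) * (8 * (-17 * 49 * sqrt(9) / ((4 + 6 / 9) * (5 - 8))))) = -59976 / 11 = -5452.36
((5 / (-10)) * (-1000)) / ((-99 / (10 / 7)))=-5000 / 693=-7.22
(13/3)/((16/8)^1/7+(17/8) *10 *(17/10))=728/6117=0.12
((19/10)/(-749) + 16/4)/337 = 29941/2524130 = 0.01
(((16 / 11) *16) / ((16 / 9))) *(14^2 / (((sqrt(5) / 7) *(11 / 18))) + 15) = 13340.10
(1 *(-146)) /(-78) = 73 /39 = 1.87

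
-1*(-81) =81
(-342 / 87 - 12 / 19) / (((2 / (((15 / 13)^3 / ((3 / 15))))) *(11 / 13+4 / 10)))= -1309375 / 93119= -14.06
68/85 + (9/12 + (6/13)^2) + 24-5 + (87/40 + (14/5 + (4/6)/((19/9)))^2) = 398341937/12201800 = 32.65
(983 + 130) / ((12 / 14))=2597 / 2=1298.50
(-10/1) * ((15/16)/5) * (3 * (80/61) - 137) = 121755/488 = 249.50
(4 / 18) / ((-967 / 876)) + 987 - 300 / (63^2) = 1262355323 / 1279341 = 986.72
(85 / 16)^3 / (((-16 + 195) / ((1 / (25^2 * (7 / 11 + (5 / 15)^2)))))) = 486387 / 271278080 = 0.00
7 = 7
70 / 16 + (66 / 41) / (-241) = 345307 / 79048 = 4.37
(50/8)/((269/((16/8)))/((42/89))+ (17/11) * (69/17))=0.02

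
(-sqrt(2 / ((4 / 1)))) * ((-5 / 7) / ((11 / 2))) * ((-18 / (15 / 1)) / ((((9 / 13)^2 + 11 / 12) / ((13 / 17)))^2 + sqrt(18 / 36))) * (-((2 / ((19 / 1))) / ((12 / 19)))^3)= -13419697030549056 / 394491447372776417741 + 44719576971721444 * sqrt(2) / 394491447372776417741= 0.00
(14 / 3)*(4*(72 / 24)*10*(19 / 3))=10640 / 3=3546.67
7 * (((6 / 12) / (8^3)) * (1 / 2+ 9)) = 133 / 2048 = 0.06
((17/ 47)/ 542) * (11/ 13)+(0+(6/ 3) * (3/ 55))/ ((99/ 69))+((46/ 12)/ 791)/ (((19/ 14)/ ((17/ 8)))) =434558480923/ 5161894949640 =0.08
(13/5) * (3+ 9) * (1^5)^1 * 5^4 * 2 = 39000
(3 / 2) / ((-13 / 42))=-4.85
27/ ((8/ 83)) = 2241/ 8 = 280.12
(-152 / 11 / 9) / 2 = -76 / 99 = -0.77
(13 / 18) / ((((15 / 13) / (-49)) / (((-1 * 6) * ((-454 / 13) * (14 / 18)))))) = -2024386 / 405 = -4998.48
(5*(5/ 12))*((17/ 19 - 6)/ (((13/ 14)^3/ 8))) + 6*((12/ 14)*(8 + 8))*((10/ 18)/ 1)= -53085520/ 876603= -60.56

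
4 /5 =0.80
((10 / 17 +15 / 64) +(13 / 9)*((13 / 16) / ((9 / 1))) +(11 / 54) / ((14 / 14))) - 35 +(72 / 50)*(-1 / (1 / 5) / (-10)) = -72977221 / 2203200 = -33.12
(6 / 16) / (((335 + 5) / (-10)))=-3 / 272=-0.01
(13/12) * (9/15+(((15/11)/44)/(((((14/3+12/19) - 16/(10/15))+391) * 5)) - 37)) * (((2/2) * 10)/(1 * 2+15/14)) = -170107627963/1324954356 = -128.39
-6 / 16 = -3 / 8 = -0.38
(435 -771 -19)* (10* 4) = -14200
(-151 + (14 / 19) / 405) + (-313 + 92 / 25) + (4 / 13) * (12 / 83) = -19108043818 / 41514525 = -460.27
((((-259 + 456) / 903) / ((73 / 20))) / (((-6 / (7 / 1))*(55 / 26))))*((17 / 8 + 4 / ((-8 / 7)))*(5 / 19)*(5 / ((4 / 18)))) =64025 / 238564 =0.27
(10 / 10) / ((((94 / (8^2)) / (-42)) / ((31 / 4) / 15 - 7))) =43568 / 235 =185.40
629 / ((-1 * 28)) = -629 / 28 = -22.46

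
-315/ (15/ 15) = -315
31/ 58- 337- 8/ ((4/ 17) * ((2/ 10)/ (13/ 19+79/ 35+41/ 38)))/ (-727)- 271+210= -2223745481/ 5608078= -396.53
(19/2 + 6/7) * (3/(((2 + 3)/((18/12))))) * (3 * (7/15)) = 261/20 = 13.05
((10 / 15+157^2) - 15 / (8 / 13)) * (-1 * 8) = -591007 / 3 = -197002.33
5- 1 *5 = 0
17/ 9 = 1.89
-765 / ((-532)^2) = -765 / 283024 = -0.00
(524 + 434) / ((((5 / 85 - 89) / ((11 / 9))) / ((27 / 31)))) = -89573 / 7812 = -11.47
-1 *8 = -8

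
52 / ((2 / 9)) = 234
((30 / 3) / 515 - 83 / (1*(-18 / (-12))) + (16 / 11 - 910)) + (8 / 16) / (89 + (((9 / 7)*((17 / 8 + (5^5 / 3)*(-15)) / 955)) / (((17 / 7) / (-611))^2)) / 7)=-963.86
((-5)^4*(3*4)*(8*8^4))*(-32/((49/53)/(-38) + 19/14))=-11087118336000/1879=-5900541956.36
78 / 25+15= 453 / 25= 18.12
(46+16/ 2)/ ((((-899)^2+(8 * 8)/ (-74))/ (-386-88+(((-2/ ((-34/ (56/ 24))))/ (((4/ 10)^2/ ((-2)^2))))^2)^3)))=1508287237998374/ 19488478541106015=0.08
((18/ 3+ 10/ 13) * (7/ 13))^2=379456/ 28561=13.29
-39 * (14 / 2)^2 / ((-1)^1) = 1911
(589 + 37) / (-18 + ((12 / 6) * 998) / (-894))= -139911 / 4522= -30.94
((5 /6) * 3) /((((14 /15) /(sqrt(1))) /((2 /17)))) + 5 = 1265 /238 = 5.32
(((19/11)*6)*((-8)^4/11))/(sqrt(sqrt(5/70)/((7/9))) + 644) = -28467797557248*2^(3/4)*7^(1/4)/14277525860456375 - 12607488*2^(1/4)*7^(3/4)/14277525860456375 + 18944851968*sqrt(14)/14277525860456375 + 85555220925382656/14277525860456375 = 5.99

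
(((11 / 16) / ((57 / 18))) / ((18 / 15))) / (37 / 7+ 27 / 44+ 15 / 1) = 4235 / 489212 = 0.01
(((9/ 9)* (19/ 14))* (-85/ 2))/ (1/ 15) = -24225/ 28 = -865.18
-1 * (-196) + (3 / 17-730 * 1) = -9075 / 17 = -533.82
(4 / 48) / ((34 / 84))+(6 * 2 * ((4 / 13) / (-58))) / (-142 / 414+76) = 41160467 / 200742698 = 0.21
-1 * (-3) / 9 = 0.33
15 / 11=1.36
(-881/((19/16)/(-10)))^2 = 19869721600/361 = 55040780.06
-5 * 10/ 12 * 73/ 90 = -365/ 108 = -3.38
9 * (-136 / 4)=-306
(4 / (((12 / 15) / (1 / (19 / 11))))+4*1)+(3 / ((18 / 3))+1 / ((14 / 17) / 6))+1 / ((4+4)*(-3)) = 46727 / 3192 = 14.64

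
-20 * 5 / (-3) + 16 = 148 / 3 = 49.33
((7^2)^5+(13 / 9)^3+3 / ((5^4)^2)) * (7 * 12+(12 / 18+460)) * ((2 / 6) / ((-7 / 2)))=-262875441832204022116 / 17940234375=-14652843231.44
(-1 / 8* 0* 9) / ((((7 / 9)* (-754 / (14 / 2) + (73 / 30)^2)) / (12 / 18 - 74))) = 0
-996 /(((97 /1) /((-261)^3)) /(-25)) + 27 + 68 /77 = -34088790443041 /7469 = -4564036744.28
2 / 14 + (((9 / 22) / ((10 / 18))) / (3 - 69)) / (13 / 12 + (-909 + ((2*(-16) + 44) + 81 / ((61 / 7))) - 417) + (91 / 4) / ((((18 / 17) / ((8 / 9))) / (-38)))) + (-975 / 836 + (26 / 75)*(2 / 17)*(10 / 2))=-539528761369637 / 658376413616460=-0.82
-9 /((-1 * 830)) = 9 /830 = 0.01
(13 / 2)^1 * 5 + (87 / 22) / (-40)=28513 / 880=32.40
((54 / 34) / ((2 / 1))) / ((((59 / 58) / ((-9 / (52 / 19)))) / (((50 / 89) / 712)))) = -3347325 / 1652510704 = -0.00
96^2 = 9216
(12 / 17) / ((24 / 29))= 29 / 34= 0.85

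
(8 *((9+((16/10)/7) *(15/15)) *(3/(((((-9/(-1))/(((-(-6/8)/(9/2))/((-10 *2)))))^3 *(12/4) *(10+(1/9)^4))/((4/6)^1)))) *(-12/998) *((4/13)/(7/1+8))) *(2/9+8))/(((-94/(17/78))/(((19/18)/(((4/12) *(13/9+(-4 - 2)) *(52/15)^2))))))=3860173/3632644128290250528000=0.00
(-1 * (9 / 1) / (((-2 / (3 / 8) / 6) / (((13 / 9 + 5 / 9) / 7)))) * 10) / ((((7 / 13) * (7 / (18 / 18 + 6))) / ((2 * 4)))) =21060 / 49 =429.80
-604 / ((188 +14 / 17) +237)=-10268 / 7239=-1.42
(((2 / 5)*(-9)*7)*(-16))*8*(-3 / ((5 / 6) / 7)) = -2032128 / 25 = -81285.12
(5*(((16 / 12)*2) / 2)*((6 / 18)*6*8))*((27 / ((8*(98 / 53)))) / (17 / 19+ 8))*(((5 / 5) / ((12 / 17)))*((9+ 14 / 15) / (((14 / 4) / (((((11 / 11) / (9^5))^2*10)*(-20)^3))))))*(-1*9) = 408116960000 / 22457603485863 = 0.02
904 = 904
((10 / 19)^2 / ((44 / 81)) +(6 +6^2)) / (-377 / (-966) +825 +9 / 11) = 163067562 / 3169324051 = 0.05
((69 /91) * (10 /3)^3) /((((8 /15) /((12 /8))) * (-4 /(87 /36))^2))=12089375 /419328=28.83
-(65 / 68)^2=-4225 / 4624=-0.91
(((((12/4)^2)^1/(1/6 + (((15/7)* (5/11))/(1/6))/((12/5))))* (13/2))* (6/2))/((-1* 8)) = -81081/9616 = -8.43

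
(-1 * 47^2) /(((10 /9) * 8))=-19881 /80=-248.51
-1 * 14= -14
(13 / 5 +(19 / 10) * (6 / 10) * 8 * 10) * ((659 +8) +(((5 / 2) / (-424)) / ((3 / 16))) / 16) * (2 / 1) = 795819367 / 6360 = 125128.83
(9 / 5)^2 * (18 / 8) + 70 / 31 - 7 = 7899 / 3100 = 2.55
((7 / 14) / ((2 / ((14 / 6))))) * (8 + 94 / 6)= 497 / 36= 13.81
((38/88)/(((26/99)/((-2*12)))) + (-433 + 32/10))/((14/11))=-167761/455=-368.71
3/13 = 0.23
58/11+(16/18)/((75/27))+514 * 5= 708288/275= 2575.59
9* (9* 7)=567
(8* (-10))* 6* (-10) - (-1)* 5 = 4805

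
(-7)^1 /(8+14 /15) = -105 /134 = -0.78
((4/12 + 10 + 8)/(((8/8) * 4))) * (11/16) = 605/192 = 3.15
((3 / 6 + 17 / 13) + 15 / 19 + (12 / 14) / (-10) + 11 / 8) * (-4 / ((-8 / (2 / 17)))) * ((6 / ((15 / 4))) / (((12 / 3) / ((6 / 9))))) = 0.06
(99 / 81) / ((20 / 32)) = 1.96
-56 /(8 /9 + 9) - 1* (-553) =48713 /89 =547.34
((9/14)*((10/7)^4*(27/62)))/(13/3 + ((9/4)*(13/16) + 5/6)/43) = 5015520000/18906143879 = 0.27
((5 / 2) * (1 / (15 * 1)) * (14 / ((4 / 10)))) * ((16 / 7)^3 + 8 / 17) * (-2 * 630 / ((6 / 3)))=-45615.13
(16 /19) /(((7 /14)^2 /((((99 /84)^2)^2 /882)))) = 131769 /17882648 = 0.01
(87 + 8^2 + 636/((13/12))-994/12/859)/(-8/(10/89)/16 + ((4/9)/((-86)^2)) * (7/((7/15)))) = -914259664810/5511841361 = -165.87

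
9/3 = 3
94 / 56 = 47 / 28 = 1.68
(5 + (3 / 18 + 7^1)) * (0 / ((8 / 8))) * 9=0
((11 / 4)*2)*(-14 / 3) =-77 / 3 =-25.67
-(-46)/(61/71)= 53.54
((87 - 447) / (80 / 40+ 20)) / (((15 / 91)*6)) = -182 / 11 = -16.55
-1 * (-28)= 28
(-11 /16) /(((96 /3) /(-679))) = 7469 /512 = 14.59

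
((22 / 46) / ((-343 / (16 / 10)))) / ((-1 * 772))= 22 / 7612885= 0.00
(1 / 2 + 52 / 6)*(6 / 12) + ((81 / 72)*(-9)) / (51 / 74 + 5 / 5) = -529 / 375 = -1.41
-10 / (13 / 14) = -140 / 13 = -10.77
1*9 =9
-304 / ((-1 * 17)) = 304 / 17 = 17.88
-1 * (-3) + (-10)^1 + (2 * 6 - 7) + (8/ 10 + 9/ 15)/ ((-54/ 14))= -319/ 135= -2.36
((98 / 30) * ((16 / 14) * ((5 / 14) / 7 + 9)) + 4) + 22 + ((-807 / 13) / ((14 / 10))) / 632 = 51519523 / 862680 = 59.72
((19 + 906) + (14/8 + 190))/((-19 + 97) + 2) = 4467/320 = 13.96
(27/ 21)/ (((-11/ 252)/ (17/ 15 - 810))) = 119124/ 5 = 23824.80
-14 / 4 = -7 / 2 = -3.50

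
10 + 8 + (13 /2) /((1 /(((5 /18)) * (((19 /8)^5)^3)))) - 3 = 986792256502789858715 /1266637395197952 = 779064.52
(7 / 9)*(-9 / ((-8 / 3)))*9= 189 / 8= 23.62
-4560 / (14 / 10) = -22800 / 7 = -3257.14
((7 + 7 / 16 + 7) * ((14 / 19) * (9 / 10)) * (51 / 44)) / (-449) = -67473 / 2729920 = -0.02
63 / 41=1.54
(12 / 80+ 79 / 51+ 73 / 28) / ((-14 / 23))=-353579 / 49980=-7.07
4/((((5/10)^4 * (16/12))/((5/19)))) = 240/19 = 12.63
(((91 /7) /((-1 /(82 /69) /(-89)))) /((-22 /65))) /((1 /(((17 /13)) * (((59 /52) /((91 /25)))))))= -457493375 /276276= -1655.93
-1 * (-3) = 3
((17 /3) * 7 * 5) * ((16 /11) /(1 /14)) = 133280 /33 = 4038.79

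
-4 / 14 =-2 / 7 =-0.29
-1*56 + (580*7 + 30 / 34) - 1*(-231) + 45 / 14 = 1008905 / 238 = 4239.10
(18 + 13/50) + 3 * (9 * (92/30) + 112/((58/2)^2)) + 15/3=4476623/42050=106.46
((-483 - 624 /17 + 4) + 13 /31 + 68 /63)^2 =291459739684864 /1102306401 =264409.01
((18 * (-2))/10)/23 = -18/115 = -0.16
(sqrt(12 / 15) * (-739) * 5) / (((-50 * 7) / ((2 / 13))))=1478 * sqrt(5) / 2275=1.45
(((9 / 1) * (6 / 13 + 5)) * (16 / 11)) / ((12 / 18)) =15336 / 143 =107.24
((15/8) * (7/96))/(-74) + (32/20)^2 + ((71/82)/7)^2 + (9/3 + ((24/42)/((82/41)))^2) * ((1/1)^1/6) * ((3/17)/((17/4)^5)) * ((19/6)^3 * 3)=3123052276224414587/1210635723300595200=2.58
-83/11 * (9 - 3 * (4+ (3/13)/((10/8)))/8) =-56.07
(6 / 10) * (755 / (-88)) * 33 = -169.88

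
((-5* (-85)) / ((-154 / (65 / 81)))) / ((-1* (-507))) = -2125 / 486486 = -0.00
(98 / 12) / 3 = 2.72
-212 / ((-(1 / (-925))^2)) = 181392500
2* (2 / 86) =2 / 43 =0.05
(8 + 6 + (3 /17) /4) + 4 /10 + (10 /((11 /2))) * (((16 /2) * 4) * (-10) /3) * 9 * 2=-13001979 /3740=-3476.46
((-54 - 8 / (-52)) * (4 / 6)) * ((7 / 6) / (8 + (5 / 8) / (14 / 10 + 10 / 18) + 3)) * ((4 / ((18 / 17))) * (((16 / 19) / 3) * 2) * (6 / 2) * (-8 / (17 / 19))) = 1766195200 / 8391357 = 210.48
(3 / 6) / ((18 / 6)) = 1 / 6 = 0.17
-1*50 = -50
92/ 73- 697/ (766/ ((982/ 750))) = 1444429/ 20969250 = 0.07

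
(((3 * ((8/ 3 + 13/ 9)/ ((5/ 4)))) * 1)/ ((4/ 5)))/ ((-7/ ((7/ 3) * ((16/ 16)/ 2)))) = -37/ 18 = -2.06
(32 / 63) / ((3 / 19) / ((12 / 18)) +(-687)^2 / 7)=1216 / 161413965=0.00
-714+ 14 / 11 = -7840 / 11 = -712.73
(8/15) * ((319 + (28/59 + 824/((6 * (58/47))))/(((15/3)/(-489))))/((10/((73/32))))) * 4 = -2208975547/427750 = -5164.17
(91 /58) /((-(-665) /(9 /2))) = 117 /11020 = 0.01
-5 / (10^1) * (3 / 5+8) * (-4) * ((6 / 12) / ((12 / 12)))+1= 48 / 5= 9.60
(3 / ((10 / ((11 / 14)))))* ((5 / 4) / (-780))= -0.00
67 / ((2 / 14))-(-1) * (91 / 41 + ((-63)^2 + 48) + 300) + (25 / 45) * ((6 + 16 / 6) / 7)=4788.91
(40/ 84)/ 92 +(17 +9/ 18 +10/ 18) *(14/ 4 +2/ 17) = 715165/ 10948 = 65.32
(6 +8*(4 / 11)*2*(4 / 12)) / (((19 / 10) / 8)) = 20960 / 627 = 33.43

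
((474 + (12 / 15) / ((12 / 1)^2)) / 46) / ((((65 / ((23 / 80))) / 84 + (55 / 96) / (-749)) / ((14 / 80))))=222667 / 332250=0.67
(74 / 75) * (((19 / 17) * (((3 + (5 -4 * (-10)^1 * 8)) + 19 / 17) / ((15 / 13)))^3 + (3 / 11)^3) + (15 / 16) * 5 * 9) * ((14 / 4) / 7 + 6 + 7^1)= 345477206.57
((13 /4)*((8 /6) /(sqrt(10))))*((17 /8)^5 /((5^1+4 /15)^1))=18458141*sqrt(10) /5177344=11.27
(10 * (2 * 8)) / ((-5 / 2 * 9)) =-64 / 9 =-7.11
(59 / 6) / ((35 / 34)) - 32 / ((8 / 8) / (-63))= 212683 / 105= 2025.55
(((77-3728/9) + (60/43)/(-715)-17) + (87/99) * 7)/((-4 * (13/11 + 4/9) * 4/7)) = 19262689/205712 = 93.64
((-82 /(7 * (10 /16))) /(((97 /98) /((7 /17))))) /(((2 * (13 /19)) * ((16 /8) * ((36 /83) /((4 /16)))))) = -3168193 /1929330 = -1.64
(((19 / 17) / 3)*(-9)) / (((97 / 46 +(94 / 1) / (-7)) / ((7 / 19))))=2254 / 20655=0.11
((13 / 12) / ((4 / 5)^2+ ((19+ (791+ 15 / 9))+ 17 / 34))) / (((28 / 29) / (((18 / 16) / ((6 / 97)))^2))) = 798118425 / 1747859456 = 0.46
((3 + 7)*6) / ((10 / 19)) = 114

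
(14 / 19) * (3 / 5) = 42 / 95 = 0.44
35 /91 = 5 /13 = 0.38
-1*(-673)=673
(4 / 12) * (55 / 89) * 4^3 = 13.18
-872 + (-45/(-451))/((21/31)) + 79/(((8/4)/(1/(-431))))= -2372851821/2721334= -871.94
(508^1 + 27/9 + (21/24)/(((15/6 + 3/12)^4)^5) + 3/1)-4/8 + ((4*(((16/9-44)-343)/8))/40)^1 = 246396703894727593375392733/484379996351443206624720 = 508.68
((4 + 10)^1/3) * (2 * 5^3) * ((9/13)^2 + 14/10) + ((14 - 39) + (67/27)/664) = 2167.51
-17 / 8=-2.12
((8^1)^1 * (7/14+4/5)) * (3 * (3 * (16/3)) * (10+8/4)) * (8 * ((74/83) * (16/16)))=17731584/415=42726.71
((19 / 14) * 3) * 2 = 57 / 7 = 8.14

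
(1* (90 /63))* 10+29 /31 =3303 /217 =15.22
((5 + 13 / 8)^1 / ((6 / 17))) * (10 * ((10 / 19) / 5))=4505 / 228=19.76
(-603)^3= -219256227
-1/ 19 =-0.05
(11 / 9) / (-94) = -11 / 846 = -0.01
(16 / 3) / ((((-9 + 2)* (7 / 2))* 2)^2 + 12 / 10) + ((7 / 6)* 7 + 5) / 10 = 316823 / 240220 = 1.32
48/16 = 3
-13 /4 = -3.25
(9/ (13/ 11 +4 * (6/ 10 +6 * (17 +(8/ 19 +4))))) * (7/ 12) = 21945/ 2163932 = 0.01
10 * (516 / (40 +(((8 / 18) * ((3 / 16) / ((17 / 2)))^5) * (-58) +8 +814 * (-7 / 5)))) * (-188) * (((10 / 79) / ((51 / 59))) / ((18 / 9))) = 163167609143296000 / 2507639935178789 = 65.07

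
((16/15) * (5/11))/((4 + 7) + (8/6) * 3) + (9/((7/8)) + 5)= 15.32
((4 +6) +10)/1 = 20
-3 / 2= -1.50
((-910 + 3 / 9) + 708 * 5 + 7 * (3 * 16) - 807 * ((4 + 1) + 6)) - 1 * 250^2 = -205232 / 3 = -68410.67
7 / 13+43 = 566 / 13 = 43.54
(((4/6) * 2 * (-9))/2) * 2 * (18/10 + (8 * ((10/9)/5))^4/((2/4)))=-2857636/10935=-261.33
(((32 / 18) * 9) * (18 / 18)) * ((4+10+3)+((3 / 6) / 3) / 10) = 4084 / 15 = 272.27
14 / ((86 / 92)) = 644 / 43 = 14.98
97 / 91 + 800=72897 / 91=801.07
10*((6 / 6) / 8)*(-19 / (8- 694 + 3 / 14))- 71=-1362677 / 19202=-70.97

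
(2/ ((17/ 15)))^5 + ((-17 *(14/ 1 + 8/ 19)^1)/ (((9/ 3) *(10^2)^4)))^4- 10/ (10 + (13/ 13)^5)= 16698368426133937500000000459531457035244994587/ 1030425818940168750000000000000000000000000000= 16.21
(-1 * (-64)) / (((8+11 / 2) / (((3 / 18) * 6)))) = 128 / 27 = 4.74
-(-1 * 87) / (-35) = -87 / 35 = -2.49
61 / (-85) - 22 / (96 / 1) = -3863 / 4080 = -0.95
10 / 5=2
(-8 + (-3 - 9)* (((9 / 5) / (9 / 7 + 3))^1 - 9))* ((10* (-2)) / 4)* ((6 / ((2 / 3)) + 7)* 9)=-341856 / 5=-68371.20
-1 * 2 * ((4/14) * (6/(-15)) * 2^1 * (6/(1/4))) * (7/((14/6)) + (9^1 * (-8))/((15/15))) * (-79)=2093184/35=59805.26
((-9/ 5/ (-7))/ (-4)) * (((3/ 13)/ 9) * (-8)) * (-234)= -108/ 35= -3.09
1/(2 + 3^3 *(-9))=-1/241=-0.00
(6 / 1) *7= 42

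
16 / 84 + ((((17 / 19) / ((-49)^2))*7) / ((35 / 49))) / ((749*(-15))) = 3320561 / 17432975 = 0.19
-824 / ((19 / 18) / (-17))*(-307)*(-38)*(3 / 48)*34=328984884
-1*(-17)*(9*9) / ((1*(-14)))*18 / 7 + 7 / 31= -383840 / 1519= -252.69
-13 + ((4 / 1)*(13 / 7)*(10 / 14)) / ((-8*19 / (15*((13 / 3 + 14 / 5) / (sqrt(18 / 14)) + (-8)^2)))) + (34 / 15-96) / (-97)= -61696879 / 1354605-6955*sqrt(7) / 5586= -48.84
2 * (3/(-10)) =-3/5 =-0.60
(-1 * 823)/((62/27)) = -22221/62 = -358.40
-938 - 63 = -1001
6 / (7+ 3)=3 / 5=0.60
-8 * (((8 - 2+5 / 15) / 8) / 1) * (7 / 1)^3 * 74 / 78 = -241129 / 117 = -2060.93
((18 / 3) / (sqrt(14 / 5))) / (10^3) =3 * sqrt(70) / 7000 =0.00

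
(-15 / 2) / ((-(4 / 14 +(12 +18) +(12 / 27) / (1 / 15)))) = 315 / 1552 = 0.20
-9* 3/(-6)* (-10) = -45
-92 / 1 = -92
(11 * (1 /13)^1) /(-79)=-11 /1027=-0.01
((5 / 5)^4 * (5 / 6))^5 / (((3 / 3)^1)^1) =0.40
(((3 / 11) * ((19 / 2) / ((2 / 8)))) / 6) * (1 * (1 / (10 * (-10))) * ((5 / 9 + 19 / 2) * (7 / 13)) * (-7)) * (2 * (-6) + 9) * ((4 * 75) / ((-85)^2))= -168511 / 2066350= -0.08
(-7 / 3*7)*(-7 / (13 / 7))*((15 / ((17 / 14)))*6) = 4562.99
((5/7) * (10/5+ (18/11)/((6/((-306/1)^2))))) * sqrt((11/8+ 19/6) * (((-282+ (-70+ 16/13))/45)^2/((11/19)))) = 8211800 * sqrt(136686)/7623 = 398267.13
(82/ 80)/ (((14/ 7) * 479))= 41/ 38320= 0.00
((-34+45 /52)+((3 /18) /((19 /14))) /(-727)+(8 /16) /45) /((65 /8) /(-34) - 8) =72803334836 /18108635805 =4.02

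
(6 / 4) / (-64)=-3 / 128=-0.02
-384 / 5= -76.80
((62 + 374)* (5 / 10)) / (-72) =-3.03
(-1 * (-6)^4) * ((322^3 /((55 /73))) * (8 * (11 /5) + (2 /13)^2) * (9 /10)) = -211670832588638976 /232375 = -910901915389.52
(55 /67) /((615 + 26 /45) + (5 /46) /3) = 113850 /85379507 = 0.00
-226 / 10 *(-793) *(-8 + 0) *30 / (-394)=2150616 / 197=10916.83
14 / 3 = 4.67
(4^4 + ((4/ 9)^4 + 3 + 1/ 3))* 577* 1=149657.85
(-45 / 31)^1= -1.45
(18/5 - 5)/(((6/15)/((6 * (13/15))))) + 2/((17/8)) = -1467/85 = -17.26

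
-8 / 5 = -1.60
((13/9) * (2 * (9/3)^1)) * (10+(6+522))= 13988/3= 4662.67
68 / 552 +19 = 2639 / 138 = 19.12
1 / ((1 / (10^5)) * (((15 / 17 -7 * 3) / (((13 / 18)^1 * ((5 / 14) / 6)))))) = -6906250 / 32319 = -213.69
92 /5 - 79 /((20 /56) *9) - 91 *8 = -33038 /45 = -734.18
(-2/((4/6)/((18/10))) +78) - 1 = 358/5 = 71.60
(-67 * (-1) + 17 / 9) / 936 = 155 / 2106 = 0.07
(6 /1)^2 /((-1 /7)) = -252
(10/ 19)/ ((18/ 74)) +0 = 370/ 171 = 2.16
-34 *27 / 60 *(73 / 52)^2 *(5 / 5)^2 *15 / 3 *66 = -26906121 / 2704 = -9950.49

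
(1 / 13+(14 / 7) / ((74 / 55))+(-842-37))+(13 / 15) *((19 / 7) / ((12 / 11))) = -530472343 / 606060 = -875.28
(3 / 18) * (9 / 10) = 3 / 20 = 0.15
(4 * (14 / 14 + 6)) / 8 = 7 / 2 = 3.50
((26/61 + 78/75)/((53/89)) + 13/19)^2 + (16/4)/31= 733168518834131/73107228874375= 10.03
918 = 918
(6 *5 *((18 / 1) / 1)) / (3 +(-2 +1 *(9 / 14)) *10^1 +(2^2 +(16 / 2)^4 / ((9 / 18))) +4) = 1890 / 28663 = 0.07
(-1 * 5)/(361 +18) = -5/379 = -0.01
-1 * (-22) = 22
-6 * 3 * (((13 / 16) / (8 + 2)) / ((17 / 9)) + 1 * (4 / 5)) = -20637 / 1360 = -15.17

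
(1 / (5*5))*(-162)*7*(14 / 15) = -5292 / 125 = -42.34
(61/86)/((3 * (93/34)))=1037/11997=0.09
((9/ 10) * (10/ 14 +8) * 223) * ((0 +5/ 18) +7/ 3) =639341/ 140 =4566.72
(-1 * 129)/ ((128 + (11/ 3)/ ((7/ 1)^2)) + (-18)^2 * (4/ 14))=-18963/ 32435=-0.58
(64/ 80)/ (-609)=-4/ 3045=-0.00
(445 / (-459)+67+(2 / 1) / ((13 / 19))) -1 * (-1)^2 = 405479 / 5967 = 67.95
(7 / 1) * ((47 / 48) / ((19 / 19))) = 329 / 48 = 6.85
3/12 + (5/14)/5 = 9/28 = 0.32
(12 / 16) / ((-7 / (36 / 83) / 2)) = -0.09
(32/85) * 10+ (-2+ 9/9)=47/17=2.76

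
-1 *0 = 0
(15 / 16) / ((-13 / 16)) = -15 / 13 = -1.15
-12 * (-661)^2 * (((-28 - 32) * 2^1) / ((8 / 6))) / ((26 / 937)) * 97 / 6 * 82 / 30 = 9768982941174 / 13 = 751460226244.15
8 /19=0.42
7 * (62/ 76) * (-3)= -651/ 38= -17.13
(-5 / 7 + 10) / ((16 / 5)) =325 / 112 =2.90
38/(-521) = -38/521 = -0.07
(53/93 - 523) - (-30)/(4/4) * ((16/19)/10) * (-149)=-1588270/1767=-898.85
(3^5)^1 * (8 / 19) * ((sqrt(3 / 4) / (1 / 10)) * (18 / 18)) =9720 * sqrt(3) / 19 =886.08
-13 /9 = -1.44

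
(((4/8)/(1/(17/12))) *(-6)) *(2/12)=-17/24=-0.71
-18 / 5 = -3.60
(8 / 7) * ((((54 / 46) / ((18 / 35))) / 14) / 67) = 30 / 10787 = 0.00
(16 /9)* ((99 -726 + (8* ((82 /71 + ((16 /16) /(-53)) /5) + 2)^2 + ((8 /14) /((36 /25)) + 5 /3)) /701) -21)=-1151.79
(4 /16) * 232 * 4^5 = 59392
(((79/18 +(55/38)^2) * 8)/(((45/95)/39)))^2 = 4799771142244/263169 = 18238360.68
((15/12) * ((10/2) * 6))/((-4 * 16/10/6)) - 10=-1445/32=-45.16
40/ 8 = 5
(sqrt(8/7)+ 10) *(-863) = -8630 -1726 *sqrt(14)/7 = -9552.59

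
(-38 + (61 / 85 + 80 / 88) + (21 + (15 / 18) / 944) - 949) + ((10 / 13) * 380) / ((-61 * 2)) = -4060041420053 / 4199601120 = -966.77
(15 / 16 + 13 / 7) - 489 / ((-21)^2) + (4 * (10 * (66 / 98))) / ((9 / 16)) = 116605 / 2352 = 49.58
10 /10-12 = -11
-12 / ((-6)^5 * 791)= 1 / 512568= 0.00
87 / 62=1.40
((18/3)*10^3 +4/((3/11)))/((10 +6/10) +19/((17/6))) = 1533740/4413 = 347.55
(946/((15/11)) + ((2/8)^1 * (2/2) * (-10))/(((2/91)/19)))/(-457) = 3.21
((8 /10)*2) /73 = 8 /365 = 0.02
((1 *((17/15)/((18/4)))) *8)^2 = 73984/18225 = 4.06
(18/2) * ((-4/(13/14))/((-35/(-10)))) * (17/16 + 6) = -1017/13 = -78.23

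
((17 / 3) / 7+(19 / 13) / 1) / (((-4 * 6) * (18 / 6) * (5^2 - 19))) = -155 / 29484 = -0.01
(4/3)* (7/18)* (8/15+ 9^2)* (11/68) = 6.84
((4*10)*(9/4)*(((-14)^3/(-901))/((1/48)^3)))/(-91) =-3901685760/11713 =-333107.30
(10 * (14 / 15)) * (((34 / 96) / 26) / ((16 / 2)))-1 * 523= -3916105 / 7488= -522.98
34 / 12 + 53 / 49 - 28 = -24.09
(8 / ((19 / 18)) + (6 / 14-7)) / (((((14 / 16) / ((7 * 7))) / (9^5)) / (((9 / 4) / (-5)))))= -142426188 / 95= -1499223.03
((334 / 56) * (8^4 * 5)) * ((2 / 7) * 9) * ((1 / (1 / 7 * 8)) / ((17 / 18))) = 34629120 / 119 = 291001.01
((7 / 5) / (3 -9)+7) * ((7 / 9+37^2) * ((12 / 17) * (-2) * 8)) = -80082688 / 765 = -104683.25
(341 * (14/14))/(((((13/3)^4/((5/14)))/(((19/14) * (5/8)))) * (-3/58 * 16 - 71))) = -0.00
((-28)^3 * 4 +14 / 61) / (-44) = 243467 / 122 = 1995.63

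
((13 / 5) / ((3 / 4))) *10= 104 / 3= 34.67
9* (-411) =-3699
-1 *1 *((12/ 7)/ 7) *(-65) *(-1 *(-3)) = 2340/ 49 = 47.76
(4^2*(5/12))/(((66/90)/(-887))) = -88700/11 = -8063.64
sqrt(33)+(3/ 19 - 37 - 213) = -4747/ 19+sqrt(33) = -244.10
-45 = -45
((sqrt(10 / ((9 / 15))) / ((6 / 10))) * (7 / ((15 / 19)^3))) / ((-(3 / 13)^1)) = -624169 * sqrt(6) / 3645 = -419.45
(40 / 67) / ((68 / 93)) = 930 / 1139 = 0.82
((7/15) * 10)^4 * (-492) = -6300224/27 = -233341.63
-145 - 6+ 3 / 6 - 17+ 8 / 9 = -2999 / 18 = -166.61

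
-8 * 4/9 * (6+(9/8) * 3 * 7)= -316/3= -105.33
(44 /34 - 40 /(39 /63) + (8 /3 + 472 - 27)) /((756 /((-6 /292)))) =-36403 /3484728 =-0.01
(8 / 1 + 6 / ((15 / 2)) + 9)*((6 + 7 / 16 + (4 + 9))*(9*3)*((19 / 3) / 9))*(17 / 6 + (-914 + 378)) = -1682357299 / 480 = -3504911.04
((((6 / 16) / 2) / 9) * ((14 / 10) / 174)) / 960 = 7 / 40089600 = 0.00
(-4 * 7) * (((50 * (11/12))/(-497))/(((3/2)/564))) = 206800/213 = 970.89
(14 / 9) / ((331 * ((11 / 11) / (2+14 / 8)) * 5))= 7 / 1986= 0.00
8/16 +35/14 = 3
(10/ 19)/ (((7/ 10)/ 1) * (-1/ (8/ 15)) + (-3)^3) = -160/ 8607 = -0.02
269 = 269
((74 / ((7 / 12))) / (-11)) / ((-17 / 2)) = 1776 / 1309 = 1.36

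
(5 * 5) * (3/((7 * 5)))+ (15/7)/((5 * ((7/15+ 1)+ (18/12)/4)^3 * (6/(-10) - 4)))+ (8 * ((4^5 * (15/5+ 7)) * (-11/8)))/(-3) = 195758194875575/5213434863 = 37548.79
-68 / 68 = -1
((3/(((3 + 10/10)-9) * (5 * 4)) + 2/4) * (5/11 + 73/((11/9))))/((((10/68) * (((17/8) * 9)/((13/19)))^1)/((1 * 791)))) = 1279781048/235125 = 5442.98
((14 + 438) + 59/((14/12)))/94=1759/329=5.35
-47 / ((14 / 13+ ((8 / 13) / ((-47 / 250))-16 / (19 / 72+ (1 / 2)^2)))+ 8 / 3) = 3187587 / 2079722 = 1.53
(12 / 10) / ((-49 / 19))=-114 / 245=-0.47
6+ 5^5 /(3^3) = 3287 /27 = 121.74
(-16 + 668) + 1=653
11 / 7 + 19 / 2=155 / 14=11.07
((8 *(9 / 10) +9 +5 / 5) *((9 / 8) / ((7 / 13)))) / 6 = 1677 / 280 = 5.99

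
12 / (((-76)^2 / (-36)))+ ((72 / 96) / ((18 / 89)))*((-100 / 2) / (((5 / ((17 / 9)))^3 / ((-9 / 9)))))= 156668797 / 15790140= 9.92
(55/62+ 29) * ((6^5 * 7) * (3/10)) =75646872/155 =488044.34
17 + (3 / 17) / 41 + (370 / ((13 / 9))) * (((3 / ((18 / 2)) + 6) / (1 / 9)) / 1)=132451646 / 9061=14617.77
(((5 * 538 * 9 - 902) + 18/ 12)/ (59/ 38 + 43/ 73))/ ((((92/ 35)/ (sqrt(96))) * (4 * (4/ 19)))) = 42999267745 * sqrt(6)/ 2186288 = 48175.84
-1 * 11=-11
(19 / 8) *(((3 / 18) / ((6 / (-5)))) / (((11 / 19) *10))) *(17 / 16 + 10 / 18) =-84113 / 912384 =-0.09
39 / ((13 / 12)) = 36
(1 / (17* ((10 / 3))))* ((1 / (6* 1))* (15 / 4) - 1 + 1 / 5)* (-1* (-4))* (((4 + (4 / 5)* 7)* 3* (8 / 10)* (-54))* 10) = 326592 / 2125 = 153.69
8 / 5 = 1.60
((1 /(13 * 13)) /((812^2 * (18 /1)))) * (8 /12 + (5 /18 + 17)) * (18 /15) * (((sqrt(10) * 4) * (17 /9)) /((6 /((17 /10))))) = 93347 * sqrt(10) /4061592007200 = 0.00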